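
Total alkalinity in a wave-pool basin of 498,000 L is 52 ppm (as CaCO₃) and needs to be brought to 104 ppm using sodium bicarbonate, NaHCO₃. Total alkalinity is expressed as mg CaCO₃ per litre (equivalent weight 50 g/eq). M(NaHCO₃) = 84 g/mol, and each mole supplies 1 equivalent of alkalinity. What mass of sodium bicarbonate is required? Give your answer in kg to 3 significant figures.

Alkalinity to add: (104 − 52) = 52 mg/L as CaCO₃ × 498,000 L = 25,900 g as CaCO₃.
Equivalents: 25,900 g ÷ 50 g/eq = 517.9 eq.
NaHCO₃ supplies 1 eq per mole → 517.9 mol.
Mass: 517.9 mol × 84 g/mol = 43,510 g.

43.5 kg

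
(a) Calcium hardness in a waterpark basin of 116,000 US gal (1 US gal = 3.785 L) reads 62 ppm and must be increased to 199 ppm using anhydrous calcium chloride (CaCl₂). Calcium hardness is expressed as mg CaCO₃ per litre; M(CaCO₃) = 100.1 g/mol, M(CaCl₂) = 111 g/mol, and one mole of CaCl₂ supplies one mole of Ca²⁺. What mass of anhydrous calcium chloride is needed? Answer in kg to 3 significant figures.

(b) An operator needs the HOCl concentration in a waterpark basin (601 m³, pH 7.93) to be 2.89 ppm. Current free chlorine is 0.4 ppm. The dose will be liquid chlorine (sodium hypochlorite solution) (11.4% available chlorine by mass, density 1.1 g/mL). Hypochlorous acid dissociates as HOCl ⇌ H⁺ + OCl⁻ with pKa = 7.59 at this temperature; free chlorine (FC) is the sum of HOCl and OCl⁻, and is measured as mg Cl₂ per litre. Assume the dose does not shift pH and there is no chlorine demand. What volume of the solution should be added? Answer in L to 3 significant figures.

(a) 66.7 kg; (b) 42.2 L

(a) Volume: 116,000 US gal × 3.785 L/gal = 439,060 L.
(a) Hardness to add: (199 − 62) = 137 mg/L as CaCO₃ × 439,060 L = 60,150 g as CaCO₃.
(a) Moles of Ca²⁺ (1 mol Ca²⁺ ≡ 1 mol CaCO₃): 60,150 / 100.1 g/mol = 600.9 mol.
(a) Mass of CaCl₂: 600.9 × 111 = 66,700 g.

(b) Volume: 601 m³ = 601,000 L.
(b) [OCl⁻]/[HOCl] = 10^(pH − pKa) = 10^(7.93 − 7.59) = 2.188; fraction as HOCl = 1/(1 + 2.188) = 0.3137.
(b) Free chlorine required for 2.89 ppm HOCl: 2.89 / 0.3137 = 9.213 ppm.
(b) FC to add: 9.213 − 0.4 = 8.813 mg/L as Cl₂.
(b) Cl₂ equivalent: 8.813 mg/L × 601,000 L = 5296 g.
(b) Product at 11.4% available Cl: 5296 / 0.114 = 46,460 g.
(b) Volume: 46,460 g ÷ 1.1 g/mL = 42,240 mL.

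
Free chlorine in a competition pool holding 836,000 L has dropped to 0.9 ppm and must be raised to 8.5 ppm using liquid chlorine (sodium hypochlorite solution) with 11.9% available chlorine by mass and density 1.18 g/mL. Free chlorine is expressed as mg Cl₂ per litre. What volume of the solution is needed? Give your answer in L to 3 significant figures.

Chlorine deficit: 8.5 − 0.9 = 7.6 ppm = 7.6 mg/L as Cl₂.
Cl₂ equivalent needed: 7.6 mg/L × 836,000 L = 6,354,000 mg = 6354 g.
Product at 11.9% available chlorine: 6354 / 0.119 = 53,390 g.
Volume at density 1.18 g/mL: 53,390 g ÷ 1.18 g/mL = 45,250 mL.

45.2 L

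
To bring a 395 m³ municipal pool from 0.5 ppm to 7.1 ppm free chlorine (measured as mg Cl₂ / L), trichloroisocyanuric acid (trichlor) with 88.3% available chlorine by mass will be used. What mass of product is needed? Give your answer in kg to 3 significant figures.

Volume: 395 m³ = 395,000 L.
Chlorine deficit: 7.1 − 0.5 = 6.6 ppm = 6.6 mg/L as Cl₂.
Cl₂ equivalent needed: 6.6 mg/L × 395,000 L = 2,607,000 mg = 2607 g.
Product at 88.3% available chlorine: 2607 / 0.883 = 2952 g.

2.95 kg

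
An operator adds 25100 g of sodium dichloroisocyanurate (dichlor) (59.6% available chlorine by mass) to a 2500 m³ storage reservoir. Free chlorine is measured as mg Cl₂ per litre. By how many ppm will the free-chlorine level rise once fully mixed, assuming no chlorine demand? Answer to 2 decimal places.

5.98 ppm

Volume: 2500 m³ = 2,500,000 L.
Available chlorine delivered: 25,100 g × 0.596 = 14,960 g as Cl₂.
Concentration rise: 14,960 g / 2,500,000 L = 5.984 mg/L = 5.98 ppm.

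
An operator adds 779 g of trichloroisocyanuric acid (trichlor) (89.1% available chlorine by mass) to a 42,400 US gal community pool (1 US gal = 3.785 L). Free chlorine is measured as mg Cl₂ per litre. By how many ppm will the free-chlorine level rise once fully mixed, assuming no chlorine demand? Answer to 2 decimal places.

4.32 ppm

Volume: 42,400 US gal × 3.785 L/gal = 160,484 L.
Available chlorine delivered: 779 g × 0.891 = 694.1 g as Cl₂.
Concentration rise: 694.1 g / 160,484 L = 4.325 mg/L = 4.32 ppm.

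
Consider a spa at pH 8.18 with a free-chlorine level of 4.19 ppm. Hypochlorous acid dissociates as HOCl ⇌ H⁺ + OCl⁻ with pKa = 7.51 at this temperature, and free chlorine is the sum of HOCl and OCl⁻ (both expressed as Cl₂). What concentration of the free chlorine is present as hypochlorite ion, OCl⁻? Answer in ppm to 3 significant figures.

[OCl⁻]/[HOCl] = 10^(pH − pKa) = 10^(8.18 − 7.51) = 10^0.67 = 4.677.
Fraction as HOCl = 1 / (1 + 4.677) = 0.1761.
OCl⁻ = (1 − 0.1761) × 4.19 ppm = 3.452 ppm.

3.45 ppm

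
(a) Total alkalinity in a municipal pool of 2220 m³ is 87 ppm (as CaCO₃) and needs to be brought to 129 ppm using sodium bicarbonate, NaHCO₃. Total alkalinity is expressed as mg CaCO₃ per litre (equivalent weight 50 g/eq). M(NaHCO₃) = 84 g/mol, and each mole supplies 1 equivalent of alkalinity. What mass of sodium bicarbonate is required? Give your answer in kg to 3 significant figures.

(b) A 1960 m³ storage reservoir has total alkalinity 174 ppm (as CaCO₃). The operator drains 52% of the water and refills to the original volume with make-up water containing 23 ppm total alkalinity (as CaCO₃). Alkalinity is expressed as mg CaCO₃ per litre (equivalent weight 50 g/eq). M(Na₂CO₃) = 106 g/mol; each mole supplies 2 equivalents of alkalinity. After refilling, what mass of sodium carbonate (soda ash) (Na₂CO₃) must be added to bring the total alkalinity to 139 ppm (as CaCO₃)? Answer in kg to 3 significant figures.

(a) Volume: 2220 m³ = 2,220,000 L.
(a) Alkalinity to add: (129 − 87) = 42 mg/L as CaCO₃ × 2,220,000 L = 93,240 g as CaCO₃.
(a) Equivalents: 93,240 g ÷ 50 g/eq = 1865 eq.
(a) NaHCO₃ supplies 1 eq per mole → 1865 mol.
(a) Mass: 1865 mol × 84 g/mol = 156,600 g.

(b) Volume: 1960 m³ = 1,960,000 L.
(b) After draining 52% and refilling: 174 × 0.48 + 23 × 0.52 = 95.48 ppm.
(b) Deficit to target: 139 − 95.48 = 43.52 mg/L.
(b) As CaCO₃: 43.52 mg/L × 1,960,000 L = 85,300 g; ÷ 50 g/eq ÷ 2 = 853 mol Na₂CO₃.
(b) Mass: 853 × 106 = 90,420 g.

(a) 157 kg; (b) 90.4 kg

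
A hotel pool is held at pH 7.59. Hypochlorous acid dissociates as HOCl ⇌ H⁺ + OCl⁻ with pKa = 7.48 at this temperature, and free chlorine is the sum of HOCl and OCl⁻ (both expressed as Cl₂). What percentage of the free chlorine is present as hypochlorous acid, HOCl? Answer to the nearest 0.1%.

43.7%

[OCl⁻]/[HOCl] = 10^(pH − pKa) = 10^(7.59 − 7.48) = 10^0.11 = 1.288.
Fraction as HOCl = 1 / (1 + 1.288) = 0.437.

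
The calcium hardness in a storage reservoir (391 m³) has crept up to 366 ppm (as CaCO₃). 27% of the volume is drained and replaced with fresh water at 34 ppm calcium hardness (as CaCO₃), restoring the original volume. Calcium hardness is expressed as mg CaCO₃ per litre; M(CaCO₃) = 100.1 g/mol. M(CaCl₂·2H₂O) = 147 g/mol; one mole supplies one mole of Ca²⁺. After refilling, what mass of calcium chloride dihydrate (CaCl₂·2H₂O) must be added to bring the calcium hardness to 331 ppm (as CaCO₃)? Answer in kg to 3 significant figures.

Volume: 391 m³ = 391,000 L.
After draining 27% and refilling: 366 × 0.73 + 34 × 0.27 = 276.36 ppm.
Deficit to target: 331 − 276.36 = 54.64 mg/L.
As CaCO₃: 54.64 mg/L × 391,000 L = 21,360 g; ÷ 100.1 = 213.4 mol Ca²⁺.
Mass: 213.4 × 147 = 31,370 g.

31.4 kg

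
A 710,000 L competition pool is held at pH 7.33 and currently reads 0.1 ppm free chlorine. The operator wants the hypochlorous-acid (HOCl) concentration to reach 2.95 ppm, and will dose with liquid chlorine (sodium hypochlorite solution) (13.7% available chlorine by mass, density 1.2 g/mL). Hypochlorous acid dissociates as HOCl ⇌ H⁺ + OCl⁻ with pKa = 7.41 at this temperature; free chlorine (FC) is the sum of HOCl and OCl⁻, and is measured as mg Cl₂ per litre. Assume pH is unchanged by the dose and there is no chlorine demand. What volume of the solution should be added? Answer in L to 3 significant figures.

[OCl⁻]/[HOCl] = 10^(pH − pKa) = 10^(7.33 − 7.41) = 0.8318; fraction as HOCl = 1/(1 + 0.8318) = 0.5459.
Free chlorine required for 2.95 ppm HOCl: 2.95 / 0.5459 = 5.404 ppm.
FC to add: 5.404 − 0.1 = 5.304 mg/L as Cl₂.
Cl₂ equivalent: 5.304 mg/L × 710,000 L = 3766 g.
Product at 13.7% available Cl: 3766 / 0.137 = 27,490 g.
Volume: 27,490 g ÷ 1.2 g/mL = 22,910 mL.

22.9 L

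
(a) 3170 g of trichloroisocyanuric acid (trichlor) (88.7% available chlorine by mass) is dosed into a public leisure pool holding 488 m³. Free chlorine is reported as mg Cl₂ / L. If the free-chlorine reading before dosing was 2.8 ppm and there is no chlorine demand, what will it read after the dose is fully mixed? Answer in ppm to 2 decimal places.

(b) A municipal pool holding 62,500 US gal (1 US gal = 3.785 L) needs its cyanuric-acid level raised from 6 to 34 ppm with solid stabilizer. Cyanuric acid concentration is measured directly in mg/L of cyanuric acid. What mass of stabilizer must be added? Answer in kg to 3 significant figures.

(a) 8.56 ppm; (b) 6.62 kg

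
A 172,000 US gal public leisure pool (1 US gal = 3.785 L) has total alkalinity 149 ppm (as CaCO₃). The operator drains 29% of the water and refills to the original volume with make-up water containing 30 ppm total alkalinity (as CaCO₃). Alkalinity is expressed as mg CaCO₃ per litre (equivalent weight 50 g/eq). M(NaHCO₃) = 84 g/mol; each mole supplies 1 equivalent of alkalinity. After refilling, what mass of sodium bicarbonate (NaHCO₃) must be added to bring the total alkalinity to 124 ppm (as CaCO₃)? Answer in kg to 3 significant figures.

Volume: 172,000 US gal × 3.785 L/gal = 651,020 L.
After draining 29% and refilling: 149 × 0.71 + 30 × 0.29 = 114.49 ppm.
Deficit to target: 124 − 114.49 = 9.51 mg/L.
As CaCO₃: 9.51 mg/L × 651,020 L = 6191 g; ÷ 50 g/eq ÷ 1 = 123.8 mol NaHCO₃.
Mass: 123.8 × 84 = 10,400 g.

10.4 kg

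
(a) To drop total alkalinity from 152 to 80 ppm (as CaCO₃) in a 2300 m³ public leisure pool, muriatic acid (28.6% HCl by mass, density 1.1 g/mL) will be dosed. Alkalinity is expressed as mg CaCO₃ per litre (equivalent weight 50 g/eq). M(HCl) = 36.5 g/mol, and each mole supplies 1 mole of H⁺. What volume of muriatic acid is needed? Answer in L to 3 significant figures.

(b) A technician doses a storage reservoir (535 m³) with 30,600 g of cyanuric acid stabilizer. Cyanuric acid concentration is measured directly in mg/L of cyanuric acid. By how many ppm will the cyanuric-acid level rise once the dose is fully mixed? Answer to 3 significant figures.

(a) 384 L; (b) 57.2 ppm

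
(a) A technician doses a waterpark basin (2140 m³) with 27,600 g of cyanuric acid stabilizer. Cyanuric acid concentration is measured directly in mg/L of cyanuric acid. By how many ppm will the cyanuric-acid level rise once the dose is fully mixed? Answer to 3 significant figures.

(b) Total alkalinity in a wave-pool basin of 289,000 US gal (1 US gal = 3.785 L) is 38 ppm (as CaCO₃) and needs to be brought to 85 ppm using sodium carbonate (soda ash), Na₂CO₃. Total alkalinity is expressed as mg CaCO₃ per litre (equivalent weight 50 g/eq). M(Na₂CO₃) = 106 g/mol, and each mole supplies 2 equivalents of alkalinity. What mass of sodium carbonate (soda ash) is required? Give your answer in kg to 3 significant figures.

(a) 12.9 ppm; (b) 54.5 kg

(a) Volume: 2140 m³ = 2,140,000 L.
(a) Rise: 27,600 g / 2,140,000 L × 1000 = 12.9 mg/L.

(b) Volume: 289,000 US gal × 3.785 L/gal = 1,093,865 L.
(b) Alkalinity to add: (85 − 38) = 47 mg/L as CaCO₃ × 1,093,865 L = 51,410 g as CaCO₃.
(b) Equivalents: 51,410 g ÷ 50 g/eq = 1028 eq.
(b) Each mole of Na₂CO₃ supplies 2 eq, so 1028 / 2 = 514.1 mol.
(b) Mass: 514.1 mol × 106 g/mol = 54,500 g.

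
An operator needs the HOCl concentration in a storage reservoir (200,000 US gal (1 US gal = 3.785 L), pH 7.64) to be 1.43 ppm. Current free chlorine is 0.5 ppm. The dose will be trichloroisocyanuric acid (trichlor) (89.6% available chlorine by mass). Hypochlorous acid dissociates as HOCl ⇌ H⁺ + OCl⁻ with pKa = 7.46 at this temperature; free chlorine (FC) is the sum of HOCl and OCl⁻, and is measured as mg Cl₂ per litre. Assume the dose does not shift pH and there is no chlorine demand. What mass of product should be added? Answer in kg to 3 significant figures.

2.61 kg

Volume: 200,000 US gal × 3.785 L/gal = 757,000 L.
[OCl⁻]/[HOCl] = 10^(pH − pKa) = 10^(7.64 − 7.46) = 1.514; fraction as HOCl = 1/(1 + 1.514) = 0.3978.
Free chlorine required for 1.43 ppm HOCl: 1.43 / 0.3978 = 3.594 ppm.
FC to add: 3.594 − 0.5 = 3.094 mg/L as Cl₂.
Cl₂ equivalent: 3.094 mg/L × 757,000 L = 2342 g.
Product at 89.6% available Cl: 2342 / 0.896 = 2614 g.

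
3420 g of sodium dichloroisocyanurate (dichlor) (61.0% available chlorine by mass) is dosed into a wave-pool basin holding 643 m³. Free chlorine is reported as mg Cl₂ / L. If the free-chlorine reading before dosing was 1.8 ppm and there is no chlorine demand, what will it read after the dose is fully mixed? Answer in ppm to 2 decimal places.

Volume: 643 m³ = 643,000 L.
Available chlorine delivered: 3420 g × 0.61 = 2086 g as Cl₂.
Concentration rise: 2086 g / 643,000 L = 3.244 mg/L = 3.24 ppm.
Final FC: 1.8 + 3.24 = 5.04 ppm.

5.04 ppm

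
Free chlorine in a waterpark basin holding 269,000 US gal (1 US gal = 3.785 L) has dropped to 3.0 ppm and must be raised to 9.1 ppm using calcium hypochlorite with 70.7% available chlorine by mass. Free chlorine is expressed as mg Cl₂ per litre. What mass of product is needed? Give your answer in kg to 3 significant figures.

Volume: 269,000 US gal × 3.785 L/gal = 1,018,165 L.
Chlorine deficit: 9.1 − 3.0 = 6.1 ppm = 6.1 mg/L as Cl₂.
Cl₂ equivalent needed: 6.1 mg/L × 1,018,165 L = 6,211,000 mg = 6211 g.
Product at 70.7% available chlorine: 6211 / 0.707 = 8785 g.

8.78 kg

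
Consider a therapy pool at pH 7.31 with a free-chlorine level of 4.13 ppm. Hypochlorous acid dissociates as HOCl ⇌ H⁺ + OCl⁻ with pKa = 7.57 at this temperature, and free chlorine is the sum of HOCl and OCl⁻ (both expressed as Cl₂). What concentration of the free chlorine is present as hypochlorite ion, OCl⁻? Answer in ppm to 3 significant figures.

[OCl⁻]/[HOCl] = 10^(pH − pKa) = 10^(7.31 − 7.57) = 10^-0.26 = 0.5495.
Fraction as HOCl = 1 / (1 + 0.5495) = 0.6454.
OCl⁻ = (1 − 0.6454) × 4.13 ppm = 1.465 ppm.

1.46 ppm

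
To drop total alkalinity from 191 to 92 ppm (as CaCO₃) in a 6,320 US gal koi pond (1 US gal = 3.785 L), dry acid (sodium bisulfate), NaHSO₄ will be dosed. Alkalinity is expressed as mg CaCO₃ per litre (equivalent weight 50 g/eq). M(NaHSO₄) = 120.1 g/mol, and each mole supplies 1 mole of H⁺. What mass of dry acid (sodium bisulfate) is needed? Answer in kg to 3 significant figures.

Volume: 6,320 US gal × 3.785 L/gal = 23,921 L.
Alkalinity to neutralize: (191 − 92) = 99 mg/L as CaCO₃ × 23,921 L = 2368 g as CaCO₃.
Equivalents of H⁺ required: 2368 ÷ 50 g/eq = 47.36 eq = 47.36 mol NaHSO₄.
Mass of NaHSO₄: 47.36 × 120.1 = 5688 g.

5.69 kg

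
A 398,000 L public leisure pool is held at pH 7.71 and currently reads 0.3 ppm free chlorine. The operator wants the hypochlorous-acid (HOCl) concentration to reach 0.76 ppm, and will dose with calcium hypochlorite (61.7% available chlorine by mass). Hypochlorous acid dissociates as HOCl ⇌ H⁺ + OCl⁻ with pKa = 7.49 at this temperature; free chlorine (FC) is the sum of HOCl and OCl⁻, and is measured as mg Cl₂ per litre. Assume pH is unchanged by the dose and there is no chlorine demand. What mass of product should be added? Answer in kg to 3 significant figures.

1.11 kg

[OCl⁻]/[HOCl] = 10^(pH − pKa) = 10^(7.71 − 7.49) = 1.66; fraction as HOCl = 1/(1 + 1.66) = 0.376.
Free chlorine required for 0.76 ppm HOCl: 0.76 / 0.376 = 2.021 ppm.
FC to add: 2.021 − 0.3 = 1.721 mg/L as Cl₂.
Cl₂ equivalent: 1.721 mg/L × 398,000 L = 685.1 g.
Product at 61.7% available Cl: 685.1 / 0.617 = 1110 g.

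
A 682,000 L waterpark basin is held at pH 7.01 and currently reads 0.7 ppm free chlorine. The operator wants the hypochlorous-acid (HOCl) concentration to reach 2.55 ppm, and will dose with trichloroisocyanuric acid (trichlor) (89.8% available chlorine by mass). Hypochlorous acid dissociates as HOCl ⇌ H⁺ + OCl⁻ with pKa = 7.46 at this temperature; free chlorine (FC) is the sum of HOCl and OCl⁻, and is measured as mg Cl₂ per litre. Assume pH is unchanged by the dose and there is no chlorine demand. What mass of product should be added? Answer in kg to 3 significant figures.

2.09 kg

[OCl⁻]/[HOCl] = 10^(pH − pKa) = 10^(7.01 − 7.46) = 0.3548; fraction as HOCl = 1/(1 + 0.3548) = 0.7381.
Free chlorine required for 2.55 ppm HOCl: 2.55 / 0.7381 = 3.455 ppm.
FC to add: 3.455 − 0.7 = 2.755 mg/L as Cl₂.
Cl₂ equivalent: 2.755 mg/L × 682,000 L = 1879 g.
Product at 89.8% available Cl: 1879 / 0.898 = 2092 g.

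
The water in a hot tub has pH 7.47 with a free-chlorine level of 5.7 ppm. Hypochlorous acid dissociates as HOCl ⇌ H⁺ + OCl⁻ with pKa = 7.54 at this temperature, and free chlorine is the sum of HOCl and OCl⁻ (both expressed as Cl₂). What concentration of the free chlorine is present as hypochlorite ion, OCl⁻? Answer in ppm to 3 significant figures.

2.62 ppm

[OCl⁻]/[HOCl] = 10^(pH − pKa) = 10^(7.47 − 7.54) = 10^-0.07 = 0.8511.
Fraction as HOCl = 1 / (1 + 0.8511) = 0.5402.
OCl⁻ = (1 − 0.5402) × 5.7 ppm = 2.621 ppm.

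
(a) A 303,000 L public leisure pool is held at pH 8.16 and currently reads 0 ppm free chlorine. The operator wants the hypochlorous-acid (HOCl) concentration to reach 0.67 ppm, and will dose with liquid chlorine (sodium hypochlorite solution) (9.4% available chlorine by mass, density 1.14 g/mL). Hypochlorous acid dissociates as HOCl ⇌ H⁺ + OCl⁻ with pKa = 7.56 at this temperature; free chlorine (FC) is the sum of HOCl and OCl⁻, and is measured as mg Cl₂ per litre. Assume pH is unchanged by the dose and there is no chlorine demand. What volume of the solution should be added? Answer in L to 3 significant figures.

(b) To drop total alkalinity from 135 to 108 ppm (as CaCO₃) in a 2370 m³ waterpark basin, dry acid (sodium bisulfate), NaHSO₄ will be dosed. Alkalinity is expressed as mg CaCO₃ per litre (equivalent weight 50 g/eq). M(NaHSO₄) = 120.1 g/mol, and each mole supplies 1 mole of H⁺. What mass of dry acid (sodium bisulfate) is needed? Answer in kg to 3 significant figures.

(a) 9.44 L; (b) 154 kg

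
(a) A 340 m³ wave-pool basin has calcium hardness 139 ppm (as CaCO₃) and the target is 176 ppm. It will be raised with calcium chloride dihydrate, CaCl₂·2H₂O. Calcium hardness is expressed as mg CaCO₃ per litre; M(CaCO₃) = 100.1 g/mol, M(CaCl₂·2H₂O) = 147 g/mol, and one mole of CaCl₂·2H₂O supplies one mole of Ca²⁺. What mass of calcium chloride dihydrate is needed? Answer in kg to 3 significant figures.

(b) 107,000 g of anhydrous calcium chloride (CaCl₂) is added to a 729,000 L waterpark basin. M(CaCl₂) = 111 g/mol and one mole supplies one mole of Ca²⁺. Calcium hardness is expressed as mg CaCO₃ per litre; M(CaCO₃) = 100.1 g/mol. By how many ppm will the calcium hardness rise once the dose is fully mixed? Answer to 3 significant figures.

(a) 18.5 kg; (b) 132 ppm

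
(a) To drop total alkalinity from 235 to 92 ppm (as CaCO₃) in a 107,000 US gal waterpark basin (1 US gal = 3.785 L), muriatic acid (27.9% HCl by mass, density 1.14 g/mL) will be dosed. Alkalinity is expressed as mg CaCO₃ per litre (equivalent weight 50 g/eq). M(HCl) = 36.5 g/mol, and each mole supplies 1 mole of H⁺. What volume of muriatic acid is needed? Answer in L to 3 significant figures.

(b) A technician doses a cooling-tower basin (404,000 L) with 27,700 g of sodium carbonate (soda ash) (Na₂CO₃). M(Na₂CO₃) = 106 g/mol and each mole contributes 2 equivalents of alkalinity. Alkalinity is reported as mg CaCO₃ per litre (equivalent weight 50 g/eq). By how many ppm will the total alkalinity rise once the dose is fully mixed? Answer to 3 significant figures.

(a) Volume: 107,000 US gal × 3.785 L/gal = 404,995 L.
(a) Alkalinity to neutralize: (235 − 92) = 143 mg/L as CaCO₃ × 404,995 L = 57,910 g as CaCO₃.
(a) Equivalents of H⁺ required: 57,910 ÷ 50 g/eq = 1158 eq = 1158 mol HCl.
(a) Mass of HCl: 1158 × 36.5 = 42,280 g.
(a) Mass of 27.9% solution: 42,280 / 0.279 = 151,500 g.
(a) Volume: 151,500 g ÷ 1.14 g/mL = 132,900 mL.

(b) Moles of Na₂CO₃: 27,700 g ÷ 106 g/mol = 261.3 mol → 522.6 eq of alkalinity.
(b) As CaCO₃: 522.6 eq × 50 g/eq = 26,130 g.
(b) Rise: 26,130 g / 404,000 L × 1000 = 64.68 mg/L.

(a) 133 L; (b) 64.7 ppm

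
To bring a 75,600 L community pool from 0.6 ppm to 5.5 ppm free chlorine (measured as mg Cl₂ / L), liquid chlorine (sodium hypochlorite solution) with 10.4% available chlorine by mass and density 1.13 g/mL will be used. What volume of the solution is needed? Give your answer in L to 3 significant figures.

Chlorine deficit: 5.5 − 0.6 = 4.9 ppm = 4.9 mg/L as Cl₂.
Cl₂ equivalent needed: 4.9 mg/L × 75,600 L = 370,400 mg = 370.4 g.
Product at 10.4% available chlorine: 370.4 / 0.104 = 3562 g.
Volume at density 1.13 g/mL: 3562 g ÷ 1.13 g/mL = 3152 mL.

3.15 L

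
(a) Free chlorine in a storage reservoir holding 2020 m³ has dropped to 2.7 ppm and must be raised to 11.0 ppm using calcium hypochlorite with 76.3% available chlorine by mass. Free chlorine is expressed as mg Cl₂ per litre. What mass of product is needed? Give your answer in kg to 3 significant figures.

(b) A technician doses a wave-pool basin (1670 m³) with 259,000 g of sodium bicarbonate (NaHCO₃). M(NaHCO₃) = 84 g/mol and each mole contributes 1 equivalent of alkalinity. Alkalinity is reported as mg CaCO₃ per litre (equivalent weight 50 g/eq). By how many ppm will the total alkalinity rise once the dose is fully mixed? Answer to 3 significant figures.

(a) Volume: 2020 m³ = 2,020,000 L.
(a) Chlorine deficit: 11.0 − 2.7 = 8.3 ppm = 8.3 mg/L as Cl₂.
(a) Cl₂ equivalent needed: 8.3 mg/L × 2,020,000 L = 16,770,000 mg = 16,770 g.
(a) Product at 76.3% available chlorine: 16,770 / 0.763 = 21,970 g.

(b) Volume: 1670 m³ = 1,670,000 L.
(b) Moles of NaHCO₃: 259,000 g ÷ 84 g/mol = 3083 mol → 3083 eq of alkalinity.
(b) As CaCO₃: 3083 eq × 50 g/eq = 154,200 g.
(b) Rise: 154,200 g / 1,670,000 L × 1000 = 92.32 mg/L.

(a) 22.0 kg; (b) 92.3 ppm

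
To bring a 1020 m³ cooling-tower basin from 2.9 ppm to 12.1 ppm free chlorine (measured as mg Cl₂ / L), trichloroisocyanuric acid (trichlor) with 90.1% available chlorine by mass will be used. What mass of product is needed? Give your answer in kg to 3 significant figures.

Volume: 1020 m³ = 1,020,000 L.
Chlorine deficit: 12.1 − 2.9 = 9.2 ppm = 9.2 mg/L as Cl₂.
Cl₂ equivalent needed: 9.2 mg/L × 1,020,000 L = 9,384,000 mg = 9384 g.
Product at 90.1% available chlorine: 9384 / 0.901 = 10,420 g.

10.4 kg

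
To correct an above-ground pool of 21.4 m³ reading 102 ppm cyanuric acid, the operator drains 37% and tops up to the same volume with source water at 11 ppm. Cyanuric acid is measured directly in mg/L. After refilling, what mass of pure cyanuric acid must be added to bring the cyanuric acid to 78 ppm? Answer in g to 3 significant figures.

Volume: 21.4 m³ = 21,400 L.
After draining 37% and refilling: 102 × 0.63 + 11 × 0.37 = 68.33 ppm.
Deficit to target: 78 − 68.33 = 9.67 mg/L.
Mass: 9.67 mg/L × 21,400 L = 206.9 g cyanuric acid.

207 g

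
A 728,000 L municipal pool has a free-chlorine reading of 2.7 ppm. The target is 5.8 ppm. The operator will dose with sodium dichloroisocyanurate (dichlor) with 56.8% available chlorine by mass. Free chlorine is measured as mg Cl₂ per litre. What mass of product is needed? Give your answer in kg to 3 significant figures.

Chlorine deficit: 5.8 − 2.7 = 3.1 ppm = 3.1 mg/L as Cl₂.
Cl₂ equivalent needed: 3.1 mg/L × 728,000 L = 2,257,000 mg = 2257 g.
Product at 56.8% available chlorine: 2257 / 0.568 = 3973 g.

3.97 kg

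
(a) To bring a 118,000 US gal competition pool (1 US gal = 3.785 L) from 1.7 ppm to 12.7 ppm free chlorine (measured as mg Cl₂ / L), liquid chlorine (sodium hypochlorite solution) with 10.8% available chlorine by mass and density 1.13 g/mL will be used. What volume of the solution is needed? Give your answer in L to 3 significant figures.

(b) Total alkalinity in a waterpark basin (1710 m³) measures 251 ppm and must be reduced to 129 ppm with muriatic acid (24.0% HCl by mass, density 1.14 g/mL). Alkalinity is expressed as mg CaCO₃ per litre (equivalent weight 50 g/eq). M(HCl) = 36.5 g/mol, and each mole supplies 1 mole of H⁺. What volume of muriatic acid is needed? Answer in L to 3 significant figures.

(a) 40.3 L; (b) 557 L

(a) Volume: 118,000 US gal × 3.785 L/gal = 446,630 L.
(a) Chlorine deficit: 12.7 − 1.7 = 11 ppm = 11 mg/L as Cl₂.
(a) Cl₂ equivalent needed: 11 mg/L × 446,630 L = 4,913,000 mg = 4913 g.
(a) Product at 10.8% available chlorine: 4913 / 0.108 = 45,490 g.
(a) Volume at density 1.13 g/mL: 45,490 g ÷ 1.13 g/mL = 40,260 mL.

(b) Volume: 1710 m³ = 1,710,000 L.
(b) Alkalinity to neutralize: (251 − 129) = 122 mg/L as CaCO₃ × 1,710,000 L = 208,600 g as CaCO₃.
(b) Equivalents of H⁺ required: 208,600 ÷ 50 g/eq = 4172 eq = 4172 mol HCl.
(b) Mass of HCl: 4172 × 36.5 = 152,300 g.
(b) Mass of 24.0% solution: 152,300 / 0.24 = 634,600 g.
(b) Volume: 634,600 g ÷ 1.14 g/mL = 556,600 mL.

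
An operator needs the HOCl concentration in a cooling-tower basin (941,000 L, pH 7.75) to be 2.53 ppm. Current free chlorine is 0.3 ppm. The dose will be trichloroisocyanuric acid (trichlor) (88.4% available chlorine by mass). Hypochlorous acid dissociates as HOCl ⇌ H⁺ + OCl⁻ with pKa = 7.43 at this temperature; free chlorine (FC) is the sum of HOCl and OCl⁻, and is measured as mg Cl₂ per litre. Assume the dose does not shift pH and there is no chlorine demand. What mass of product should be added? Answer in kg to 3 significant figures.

[OCl⁻]/[HOCl] = 10^(pH − pKa) = 10^(7.75 − 7.43) = 2.089; fraction as HOCl = 1/(1 + 2.089) = 0.3237.
Free chlorine required for 2.53 ppm HOCl: 2.53 / 0.3237 = 7.816 ppm.
FC to add: 7.816 − 0.3 = 7.516 mg/L as Cl₂.
Cl₂ equivalent: 7.516 mg/L × 941,000 L = 7072 g.
Product at 88.4% available Cl: 7072 / 0.884 = 8001 g.

8.00 kg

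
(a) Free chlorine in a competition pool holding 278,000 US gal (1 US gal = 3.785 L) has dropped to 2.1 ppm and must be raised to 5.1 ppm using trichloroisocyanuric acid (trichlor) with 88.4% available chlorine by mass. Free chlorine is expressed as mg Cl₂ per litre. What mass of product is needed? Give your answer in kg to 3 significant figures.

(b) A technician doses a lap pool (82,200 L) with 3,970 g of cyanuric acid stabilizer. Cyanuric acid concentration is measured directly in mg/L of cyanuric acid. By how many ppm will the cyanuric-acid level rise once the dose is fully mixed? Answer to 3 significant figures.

(a) 3.57 kg; (b) 48.3 ppm

(a) Volume: 278,000 US gal × 3.785 L/gal = 1,052,230 L.
(a) Chlorine deficit: 5.1 − 2.1 = 3 ppm = 3 mg/L as Cl₂.
(a) Cl₂ equivalent needed: 3 mg/L × 1,052,230 L = 3,157,000 mg = 3157 g.
(a) Product at 88.4% available chlorine: 3157 / 0.884 = 3571 g.

(b) Rise: 3,970 g / 82,200 L × 1000 = 48.3 mg/L.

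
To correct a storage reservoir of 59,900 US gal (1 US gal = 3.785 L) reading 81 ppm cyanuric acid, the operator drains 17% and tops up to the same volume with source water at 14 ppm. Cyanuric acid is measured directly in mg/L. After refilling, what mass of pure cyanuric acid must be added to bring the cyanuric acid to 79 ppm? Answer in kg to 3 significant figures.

Volume: 59,900 US gal × 3.785 L/gal = 226,722 L.
After draining 17% and refilling: 81 × 0.83 + 14 × 0.17 = 69.61 ppm.
Deficit to target: 79 − 69.61 = 9.39 mg/L.
Mass: 9.39 mg/L × 226,722 L = 2129 g cyanuric acid.

2.13 kg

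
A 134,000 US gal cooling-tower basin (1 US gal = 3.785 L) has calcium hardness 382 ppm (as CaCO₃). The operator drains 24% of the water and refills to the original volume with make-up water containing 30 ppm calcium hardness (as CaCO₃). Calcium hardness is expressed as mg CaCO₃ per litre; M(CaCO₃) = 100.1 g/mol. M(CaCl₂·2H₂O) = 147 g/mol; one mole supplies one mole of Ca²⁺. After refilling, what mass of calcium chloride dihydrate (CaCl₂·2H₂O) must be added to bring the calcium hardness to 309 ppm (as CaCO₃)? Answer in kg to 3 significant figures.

Volume: 134,000 US gal × 3.785 L/gal = 507,190 L.
After draining 24% and refilling: 382 × 0.76 + 30 × 0.24 = 297.52 ppm.
Deficit to target: 309 − 297.52 = 11.48 mg/L.
As CaCO₃: 11.48 mg/L × 507,190 L = 5823 g; ÷ 100.1 = 58.17 mol Ca²⁺.
Mass: 58.17 × 147 = 8551 g.

8.55 kg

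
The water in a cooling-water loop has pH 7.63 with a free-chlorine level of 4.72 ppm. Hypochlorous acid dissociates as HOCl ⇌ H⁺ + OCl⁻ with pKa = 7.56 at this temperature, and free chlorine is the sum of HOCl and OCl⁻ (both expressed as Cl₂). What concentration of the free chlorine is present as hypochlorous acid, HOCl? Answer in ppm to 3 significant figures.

[OCl⁻]/[HOCl] = 10^(pH − pKa) = 10^(7.63 − 7.56) = 10^0.07 = 1.175.
Fraction as HOCl = 1 / (1 + 1.175) = 0.4598.
HOCl = 0.4598 × 4.72 ppm = 2.17 ppm.

2.17 ppm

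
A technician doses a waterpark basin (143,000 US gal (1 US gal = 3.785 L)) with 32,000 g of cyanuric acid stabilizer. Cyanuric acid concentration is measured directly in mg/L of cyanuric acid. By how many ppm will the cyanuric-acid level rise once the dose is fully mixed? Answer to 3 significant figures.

Volume: 143,000 US gal × 3.785 L/gal = 541,255 L.
Rise: 32,000 g / 541,255 L × 1000 = 59.12 mg/L.

59.1 ppm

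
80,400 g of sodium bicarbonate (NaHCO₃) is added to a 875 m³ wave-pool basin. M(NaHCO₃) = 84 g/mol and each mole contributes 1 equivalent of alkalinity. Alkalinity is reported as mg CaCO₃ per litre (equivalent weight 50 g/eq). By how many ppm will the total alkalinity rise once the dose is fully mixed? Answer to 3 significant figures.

Volume: 875 m³ = 875,000 L.
Moles of NaHCO₃: 80,400 g ÷ 84 g/mol = 957.1 mol → 957.1 eq of alkalinity.
As CaCO₃: 957.1 eq × 50 g/eq = 47,860 g.
Rise: 47,860 g / 875,000 L × 1000 = 54.69 mg/L.

54.7 ppm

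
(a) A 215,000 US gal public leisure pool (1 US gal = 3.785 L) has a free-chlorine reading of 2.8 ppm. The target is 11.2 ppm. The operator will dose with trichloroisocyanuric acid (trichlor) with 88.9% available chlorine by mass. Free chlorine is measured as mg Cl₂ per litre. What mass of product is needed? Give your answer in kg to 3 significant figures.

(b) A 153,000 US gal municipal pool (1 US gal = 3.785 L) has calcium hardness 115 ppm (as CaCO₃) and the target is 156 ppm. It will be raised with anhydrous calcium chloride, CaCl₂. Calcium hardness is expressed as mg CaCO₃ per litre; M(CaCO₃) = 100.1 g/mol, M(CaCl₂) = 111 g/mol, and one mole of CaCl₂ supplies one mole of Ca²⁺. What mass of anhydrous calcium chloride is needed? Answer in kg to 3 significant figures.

(a) 7.69 kg; (b) 26.3 kg

(a) Volume: 215,000 US gal × 3.785 L/gal = 813,775 L.
(a) Chlorine deficit: 11.2 − 2.8 = 8.4 ppm = 8.4 mg/L as Cl₂.
(a) Cl₂ equivalent needed: 8.4 mg/L × 813,775 L = 6,836,000 mg = 6836 g.
(a) Product at 88.9% available chlorine: 6836 / 0.889 = 7689 g.

(b) Volume: 153,000 US gal × 3.785 L/gal = 579,105 L.
(b) Hardness to add: (156 − 115) = 41 mg/L as CaCO₃ × 579,105 L = 23,740 g as CaCO₃.
(b) Moles of Ca²⁺ (1 mol Ca²⁺ ≡ 1 mol CaCO₃): 23,740 / 100.1 g/mol = 237.2 mol.
(b) Mass of CaCl₂: 237.2 × 111 = 26,330 g.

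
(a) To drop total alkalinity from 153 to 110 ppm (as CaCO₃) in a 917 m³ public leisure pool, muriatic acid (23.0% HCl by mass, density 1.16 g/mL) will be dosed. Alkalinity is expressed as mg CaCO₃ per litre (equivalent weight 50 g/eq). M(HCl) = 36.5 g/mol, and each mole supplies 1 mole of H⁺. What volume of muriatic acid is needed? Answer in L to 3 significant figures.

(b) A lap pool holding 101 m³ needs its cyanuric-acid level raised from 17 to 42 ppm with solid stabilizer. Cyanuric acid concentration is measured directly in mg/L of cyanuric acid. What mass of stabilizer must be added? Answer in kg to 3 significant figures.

(a) 108 L; (b) 2.52 kg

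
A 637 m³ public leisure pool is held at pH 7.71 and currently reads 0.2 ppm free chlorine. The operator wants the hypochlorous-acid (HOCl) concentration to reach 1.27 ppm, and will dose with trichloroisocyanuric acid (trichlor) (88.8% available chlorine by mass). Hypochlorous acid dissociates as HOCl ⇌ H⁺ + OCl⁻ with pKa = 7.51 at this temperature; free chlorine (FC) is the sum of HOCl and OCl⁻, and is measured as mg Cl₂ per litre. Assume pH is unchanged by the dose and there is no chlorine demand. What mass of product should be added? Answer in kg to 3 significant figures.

2.21 kg

Volume: 637 m³ = 637,000 L.
[OCl⁻]/[HOCl] = 10^(pH − pKa) = 10^(7.71 − 7.51) = 1.585; fraction as HOCl = 1/(1 + 1.585) = 0.3869.
Free chlorine required for 1.27 ppm HOCl: 1.27 / 0.3869 = 3.283 ppm.
FC to add: 3.283 − 0.2 = 3.083 mg/L as Cl₂.
Cl₂ equivalent: 3.083 mg/L × 637,000 L = 1964 g.
Product at 88.8% available Cl: 1964 / 0.888 = 2211 g.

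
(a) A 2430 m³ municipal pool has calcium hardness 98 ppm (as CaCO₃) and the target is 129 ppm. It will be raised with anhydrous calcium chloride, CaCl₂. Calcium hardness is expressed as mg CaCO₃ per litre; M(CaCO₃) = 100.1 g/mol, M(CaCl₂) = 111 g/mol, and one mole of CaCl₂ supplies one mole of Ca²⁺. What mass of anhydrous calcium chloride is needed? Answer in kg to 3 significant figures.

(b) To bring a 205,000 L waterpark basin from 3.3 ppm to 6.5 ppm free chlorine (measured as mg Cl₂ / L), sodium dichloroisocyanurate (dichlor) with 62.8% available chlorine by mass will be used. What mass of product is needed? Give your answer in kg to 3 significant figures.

(a) Volume: 2430 m³ = 2,430,000 L.
(a) Hardness to add: (129 − 98) = 31 mg/L as CaCO₃ × 2,430,000 L = 75,330 g as CaCO₃.
(a) Moles of Ca²⁺ (1 mol Ca²⁺ ≡ 1 mol CaCO₃): 75,330 / 100.1 g/mol = 752.5 mol.
(a) Mass of CaCl₂: 752.5 × 111 = 83,530 g.

(b) Chlorine deficit: 6.5 − 3.3 = 3.2 ppm = 3.2 mg/L as Cl₂.
(b) Cl₂ equivalent needed: 3.2 mg/L × 205,000 L = 656,000 mg = 656 g.
(b) Product at 62.8% available chlorine: 656 / 0.628 = 1045 g.

(a) 83.5 kg; (b) 1.04 kg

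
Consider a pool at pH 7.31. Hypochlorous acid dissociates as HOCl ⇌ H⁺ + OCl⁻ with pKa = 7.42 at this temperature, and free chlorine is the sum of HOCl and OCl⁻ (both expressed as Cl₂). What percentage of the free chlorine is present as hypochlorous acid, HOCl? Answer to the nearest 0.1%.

56.3%

[OCl⁻]/[HOCl] = 10^(pH − pKa) = 10^(7.31 − 7.42) = 10^-0.11 = 0.7762.
Fraction as HOCl = 1 / (1 + 0.7762) = 0.563.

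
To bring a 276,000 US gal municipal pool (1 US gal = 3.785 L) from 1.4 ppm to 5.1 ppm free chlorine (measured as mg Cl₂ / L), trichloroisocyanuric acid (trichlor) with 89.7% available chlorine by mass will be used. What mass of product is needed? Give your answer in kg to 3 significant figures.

Volume: 276,000 US gal × 3.785 L/gal = 1,044,660 L.
Chlorine deficit: 5.1 − 1.4 = 3.7 ppm = 3.7 mg/L as Cl₂.
Cl₂ equivalent needed: 3.7 mg/L × 1,044,660 L = 3,865,000 mg = 3865 g.
Product at 89.7% available chlorine: 3865 / 0.897 = 4309 g.

4.31 kg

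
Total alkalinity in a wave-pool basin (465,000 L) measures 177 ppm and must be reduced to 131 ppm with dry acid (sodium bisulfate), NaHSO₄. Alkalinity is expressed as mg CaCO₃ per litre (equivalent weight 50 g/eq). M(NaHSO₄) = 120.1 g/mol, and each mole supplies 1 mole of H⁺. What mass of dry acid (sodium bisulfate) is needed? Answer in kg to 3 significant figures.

51.4 kg

Alkalinity to neutralize: (177 − 131) = 46 mg/L as CaCO₃ × 465,000 L = 21,390 g as CaCO₃.
Equivalents of H⁺ required: 21,390 ÷ 50 g/eq = 427.8 eq = 427.8 mol NaHSO₄.
Mass of NaHSO₄: 427.8 × 120.1 = 51,380 g.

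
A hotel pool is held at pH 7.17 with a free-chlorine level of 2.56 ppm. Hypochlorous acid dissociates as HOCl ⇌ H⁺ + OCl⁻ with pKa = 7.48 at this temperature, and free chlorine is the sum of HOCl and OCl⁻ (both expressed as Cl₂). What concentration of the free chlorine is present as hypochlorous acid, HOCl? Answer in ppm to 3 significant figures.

1.72 ppm

[OCl⁻]/[HOCl] = 10^(pH − pKa) = 10^(7.17 − 7.48) = 10^-0.31 = 0.4898.
Fraction as HOCl = 1 / (1 + 0.4898) = 0.6712.
HOCl = 0.6712 × 2.56 ppm = 1.718 ppm.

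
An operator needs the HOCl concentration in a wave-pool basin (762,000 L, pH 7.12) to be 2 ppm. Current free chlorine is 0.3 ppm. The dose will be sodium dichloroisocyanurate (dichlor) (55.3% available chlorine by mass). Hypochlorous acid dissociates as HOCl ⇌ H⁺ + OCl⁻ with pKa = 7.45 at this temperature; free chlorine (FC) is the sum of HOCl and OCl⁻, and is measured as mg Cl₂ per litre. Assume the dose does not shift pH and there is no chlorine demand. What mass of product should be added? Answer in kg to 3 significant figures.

3.63 kg

[OCl⁻]/[HOCl] = 10^(pH − pKa) = 10^(7.12 − 7.45) = 0.4677; fraction as HOCl = 1/(1 + 0.4677) = 0.6813.
Free chlorine required for 2 ppm HOCl: 2 / 0.6813 = 2.935 ppm.
FC to add: 2.935 − 0.3 = 2.635 mg/L as Cl₂.
Cl₂ equivalent: 2.635 mg/L × 762,000 L = 2008 g.
Product at 55.3% available Cl: 2008 / 0.553 = 3632 g.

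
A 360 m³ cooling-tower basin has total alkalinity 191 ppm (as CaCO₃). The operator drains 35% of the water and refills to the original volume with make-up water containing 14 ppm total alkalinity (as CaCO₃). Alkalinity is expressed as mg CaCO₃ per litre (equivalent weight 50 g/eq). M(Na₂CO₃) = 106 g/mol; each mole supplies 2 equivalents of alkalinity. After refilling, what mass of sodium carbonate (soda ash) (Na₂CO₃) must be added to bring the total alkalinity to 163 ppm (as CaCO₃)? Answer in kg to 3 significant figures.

13.0 kg

Volume: 360 m³ = 360,000 L.
After draining 35% and refilling: 191 × 0.65 + 14 × 0.35 = 129.05 ppm.
Deficit to target: 163 − 129.05 = 33.95 mg/L.
As CaCO₃: 33.95 mg/L × 360,000 L = 12,220 g; ÷ 50 g/eq ÷ 2 = 122.2 mol Na₂CO₃.
Mass: 122.2 × 106 = 12,960 g.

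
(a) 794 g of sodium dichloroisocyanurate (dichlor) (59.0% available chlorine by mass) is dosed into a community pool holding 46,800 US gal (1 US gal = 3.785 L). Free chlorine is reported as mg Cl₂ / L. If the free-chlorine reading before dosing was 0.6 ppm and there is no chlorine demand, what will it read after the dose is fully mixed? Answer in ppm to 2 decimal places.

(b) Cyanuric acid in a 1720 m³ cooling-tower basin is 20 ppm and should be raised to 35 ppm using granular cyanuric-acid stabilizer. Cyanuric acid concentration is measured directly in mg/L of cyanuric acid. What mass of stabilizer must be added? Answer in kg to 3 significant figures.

(a) 3.24 ppm; (b) 25.8 kg

(a) Volume: 46,800 US gal × 3.785 L/gal = 177,138 L.
(a) Available chlorine delivered: 794 g × 0.59 = 468.5 g as Cl₂.
(a) Concentration rise: 468.5 g / 177,138 L = 2.645 mg/L = 2.64 ppm.
(a) Final FC: 0.6 + 2.64 = 3.24 ppm.

(b) Volume: 1720 m³ = 1,720,000 L.
(b) CYA to add: (35 − 20) = 15 mg/L × 1,720,000 L = 25,800 g cyanuric acid.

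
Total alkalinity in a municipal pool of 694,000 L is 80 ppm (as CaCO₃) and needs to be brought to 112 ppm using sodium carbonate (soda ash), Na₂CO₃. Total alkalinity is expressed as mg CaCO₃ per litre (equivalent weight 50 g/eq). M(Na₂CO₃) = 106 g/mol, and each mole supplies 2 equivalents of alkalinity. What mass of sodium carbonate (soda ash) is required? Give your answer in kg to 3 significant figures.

23.5 kg

Alkalinity to add: (112 − 80) = 32 mg/L as CaCO₃ × 694,000 L = 22,210 g as CaCO₃.
Equivalents: 22,210 g ÷ 50 g/eq = 444.2 eq.
Each mole of Na₂CO₃ supplies 2 eq, so 444.2 / 2 = 222.1 mol.
Mass: 222.1 mol × 106 g/mol = 23,540 g.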